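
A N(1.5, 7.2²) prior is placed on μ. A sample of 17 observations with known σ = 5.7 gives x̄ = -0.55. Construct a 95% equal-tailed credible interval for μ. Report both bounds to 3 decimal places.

[-3.138, 2.184]

Posterior precision = 1/7.2² + 17/5.7² = 0.0193 + 0.5232 = 0.5425, so posterior SD = 1.3577.
Posterior mean = (1.5/7.2² + 17·-0.55/5.7²) / 0.5425 = -0.4771.
Interval: -0.4771 ± 1.960 × 1.3577 → [-3.138, 2.184].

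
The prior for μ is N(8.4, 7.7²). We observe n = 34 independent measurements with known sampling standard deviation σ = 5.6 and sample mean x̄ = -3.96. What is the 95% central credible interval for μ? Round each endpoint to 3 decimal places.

Posterior precision = 1/7.7² + 34/5.6² = 0.0169 + 1.0842 = 1.1010, so posterior SD = 0.9530.
Posterior mean = (8.4/7.7² + 34·-3.96/5.6²) / 1.1010 = -3.7707.
Interval: -3.7707 ± 1.960 × 0.9530 → [-5.639, -1.903].

[-5.639, -1.903]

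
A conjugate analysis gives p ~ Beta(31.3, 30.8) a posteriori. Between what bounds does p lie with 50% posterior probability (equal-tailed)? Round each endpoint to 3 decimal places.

Posterior: Beta(31.3, 30.8).
Equal-tailed 50% interval: the 0.25 and 0.75 quantiles of Beta(31.3, 30.8).
Posterior mean ≈ 0.504, SD ≈ 0.063; a Normal approximation gives roughly [0.462, 0.546].
Exact: F⁻¹(0.25) = 0.461; F⁻¹(0.75) = 0.547.

[0.461, 0.547]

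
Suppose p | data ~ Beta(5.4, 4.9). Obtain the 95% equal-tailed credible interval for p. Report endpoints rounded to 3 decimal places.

Posterior: Beta(5.4, 4.9).
Equal-tailed 95% interval: the 0.025 and 0.975 quantiles of Beta(5.4, 4.9).
Posterior mean ≈ 0.524, SD ≈ 0.149; a Normal approximation gives roughly [0.233, 0.815].
Exact: F⁻¹(0.025) = 0.236; F⁻¹(0.975) = 0.804.

[0.236, 0.804]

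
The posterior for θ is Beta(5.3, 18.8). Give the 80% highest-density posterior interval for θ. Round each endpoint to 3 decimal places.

The posterior is unimodal and skewed, so the HPD interval has equal density at both endpoints and is the shortest 80% interval.
Solving f(0.105) = f(0.313) with F(0.313) − F(0.105) = 0.80 gives [0.105, 0.313].
For comparison, the equal-tailed interval is [0.119, 0.331]; the HPD is narrower and shifted toward the mode.

[0.105, 0.313]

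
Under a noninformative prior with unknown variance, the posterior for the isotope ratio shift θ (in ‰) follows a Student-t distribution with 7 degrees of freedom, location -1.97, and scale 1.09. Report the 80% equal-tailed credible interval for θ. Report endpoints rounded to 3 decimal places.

The t_7 distribution is symmetric; the 80% interval is -1.97 ± t·1.09 with t_{0.9,7} = 1.415.
Half-width: 1.415 × 1.09 = 1.542.
-1.97 − 1.542 = -3.512; -1.97 + 1.542 = -0.428.

[-3.512, -0.428]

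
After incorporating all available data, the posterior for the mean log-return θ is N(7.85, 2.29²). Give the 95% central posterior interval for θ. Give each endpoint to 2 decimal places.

The posterior is symmetric, so the 95% equal-tailed interval is θ = 7.85 ± z·2.29 with z = 1.960.
Half-width: 1.960 × 2.29 = 4.49.
7.85 − 4.49 = 3.36; 7.85 + 4.49 = 12.34.

[3.36, 12.34]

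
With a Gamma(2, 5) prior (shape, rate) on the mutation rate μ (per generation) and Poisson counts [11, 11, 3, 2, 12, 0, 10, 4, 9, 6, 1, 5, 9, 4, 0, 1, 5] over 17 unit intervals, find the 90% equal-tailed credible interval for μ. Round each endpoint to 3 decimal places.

Posterior: Gamma(2+93, 5+17) = Gamma(95, 22) (shape, rate).
Equal-tailed 90% interval: Gamma(95, 22) quantiles at 0.05 and 0.95.
Posterior mean ≈ 4.318, SD ≈ 0.443; a Normal approximation gives roughly [3.589, 5.047].
Exact: lower = 3.616; upper = 5.072.

[3.616, 5.072]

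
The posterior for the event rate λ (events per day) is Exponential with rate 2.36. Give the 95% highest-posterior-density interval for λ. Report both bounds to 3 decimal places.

[0.000, 1.269]

The exponential density is strictly decreasing on [0, ∞), so the HPD interval is anchored at 0: [0, q] with P(λ ≤ q) = 0.95.
q = −ln(1 − 0.95) / 2.36 = 2.9957 / 2.36 = 1.269.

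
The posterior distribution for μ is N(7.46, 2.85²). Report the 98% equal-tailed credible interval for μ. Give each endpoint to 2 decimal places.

The posterior is symmetric, so the 98% equal-tailed interval is μ = 7.46 ± z·2.85 with z = 2.326.
Half-width: 2.326 × 2.85 = 6.63.
7.46 − 6.63 = 0.83; 7.46 + 6.63 = 14.09.

[0.83, 14.09]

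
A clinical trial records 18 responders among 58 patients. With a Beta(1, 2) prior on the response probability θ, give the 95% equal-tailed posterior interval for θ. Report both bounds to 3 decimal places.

[0.203, 0.432]

Posterior: Beta(1+18, 2+40) = Beta(19, 42).
Equal-tailed 95% interval: the 0.025 and 0.975 quantiles of Beta(19, 42).
Posterior mean ≈ 0.311, SD ≈ 0.059; a Normal approximation gives roughly [0.196, 0.427].
Exact: F⁻¹(0.025) = 0.203; F⁻¹(0.975) = 0.432.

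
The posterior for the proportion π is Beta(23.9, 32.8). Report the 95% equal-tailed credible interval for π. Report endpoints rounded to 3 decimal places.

Posterior: Beta(23.9, 32.8).
Equal-tailed 95% interval: the 0.025 and 0.975 quantiles of Beta(23.9, 32.8).
Posterior mean ≈ 0.422, SD ≈ 0.065; a Normal approximation gives roughly [0.294, 0.549].
Exact: F⁻¹(0.025) = 0.297; F⁻¹(0.975) = 0.551.

[0.297, 0.551]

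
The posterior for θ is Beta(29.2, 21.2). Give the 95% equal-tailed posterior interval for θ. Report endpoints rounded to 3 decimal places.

Posterior: Beta(29.2, 21.2).
Equal-tailed 95% interval: the 0.025 and 0.975 quantiles of Beta(29.2, 21.2).
Posterior mean ≈ 0.579, SD ≈ 0.069; a Normal approximation gives roughly [0.444, 0.714].
Exact: F⁻¹(0.025) = 0.442; F⁻¹(0.975) = 0.711.

[0.442, 0.711]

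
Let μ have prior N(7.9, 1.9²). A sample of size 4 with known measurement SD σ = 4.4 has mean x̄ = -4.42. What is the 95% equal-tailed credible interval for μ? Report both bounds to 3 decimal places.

Posterior precision = 1/1.9² + 4/4.4² = 0.2770 + 0.2066 = 0.4836, so posterior SD = 1.4380.
Posterior mean = (7.9/1.9² + 4·-4.42/4.4²) / 0.4836 = 2.6367.
Interval: 2.6367 ± 1.960 × 1.4380 → [-0.182, 5.455].

[-0.182, 5.455]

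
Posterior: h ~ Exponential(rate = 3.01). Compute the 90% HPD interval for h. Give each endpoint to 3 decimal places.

[0.000, 0.765]

The exponential density is strictly decreasing on [0, ∞), so the HPD interval is anchored at 0: [0, q] with P(h ≤ q) = 0.90.
q = −ln(1 − 0.90) / 3.01 = 2.3026 / 3.01 = 0.765.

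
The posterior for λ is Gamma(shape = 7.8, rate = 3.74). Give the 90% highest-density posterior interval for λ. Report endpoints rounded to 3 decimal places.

The posterior is unimodal and skewed, so the HPD interval has equal density at both endpoints and is the shortest 90% interval.
Solving f(0.890) = f(3.238) with F(3.238) − F(0.890) = 0.90 gives [0.890, 3.238].
For comparison, the equal-tailed interval is [1.027, 3.446]; the HPD is narrower and shifted toward the mode.

[0.890, 3.238]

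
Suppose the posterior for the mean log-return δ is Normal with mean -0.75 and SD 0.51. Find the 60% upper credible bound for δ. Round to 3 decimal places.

Need U with P(δ ≤ U) = 0.60: U = -0.75 + z_{0.4}·0.51.
z = 0.253; U = -0.75 + 0.253 × 0.51 = -0.621.

-0.621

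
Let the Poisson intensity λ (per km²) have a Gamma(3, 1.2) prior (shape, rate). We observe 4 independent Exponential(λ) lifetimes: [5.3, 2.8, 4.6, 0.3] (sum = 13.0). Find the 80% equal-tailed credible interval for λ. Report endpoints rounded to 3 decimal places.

[0.274, 0.742]

Posterior: Gamma(3+4, 1.2+13.0) = Gamma(7, 14.2) (shape, rate).
Equal-tailed 80% interval: Gamma(7, 14.2) quantiles at 0.1 and 0.9.
Posterior mean ≈ 0.493, SD ≈ 0.186; a Normal approximation gives roughly [0.254, 0.732].
Exact: lower = 0.274; upper = 0.742.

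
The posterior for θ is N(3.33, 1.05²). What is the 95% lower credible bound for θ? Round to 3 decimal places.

Need L with P(θ ≥ L) = 0.95: L = 3.33 − z_{0.05}·1.05.
z = 1.645; L = 3.33 − 1.645 × 1.05 = 1.603.

1.603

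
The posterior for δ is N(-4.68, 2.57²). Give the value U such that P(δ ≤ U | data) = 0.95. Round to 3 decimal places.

Need U with P(δ ≤ U) = 0.95: U = -4.68 + z_{0.05}·2.57.
z = 1.645; U = -4.68 + 1.645 × 2.57 = -0.453.

-0.453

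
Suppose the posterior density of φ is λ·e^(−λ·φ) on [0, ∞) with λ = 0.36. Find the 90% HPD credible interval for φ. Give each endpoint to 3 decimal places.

[0.000, 6.396]

The exponential density is strictly decreasing on [0, ∞), so the HPD interval is anchored at 0: [0, q] with P(φ ≤ q) = 0.90.
q = −ln(1 − 0.90) / 0.36 = 2.3026 / 0.36 = 6.396.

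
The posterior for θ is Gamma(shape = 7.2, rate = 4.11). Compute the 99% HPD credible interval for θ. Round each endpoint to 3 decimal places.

[0.425, 3.684]

The posterior is unimodal and skewed, so the HPD interval has equal density at both endpoints and is the shortest 99% interval.
Solving f(0.425) = f(3.684) with F(3.684) − F(0.425) = 0.99 gives [0.425, 3.684].
For comparison, the equal-tailed interval is [0.521, 3.883]; the HPD is narrower and shifted toward the mode.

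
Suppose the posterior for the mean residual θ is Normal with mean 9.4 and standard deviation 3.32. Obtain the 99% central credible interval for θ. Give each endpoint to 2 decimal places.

[0.85, 17.95]

The posterior is symmetric, so the 99% equal-tailed interval is θ = 9.4 ± z·3.32 with z = 2.576.
Half-width: 2.576 × 3.32 = 8.55.
9.4 − 8.55 = 0.85; 9.4 + 8.55 = 17.95.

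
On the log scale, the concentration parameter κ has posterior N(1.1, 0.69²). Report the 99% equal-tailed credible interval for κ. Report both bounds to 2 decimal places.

On the log scale the 99% interval is 1.1 ± 2.576 × 0.69 = [-0.6773, 2.8773].
Exponentiate: [e^-0.6773, e^2.8773] = [0.51, 17.77].

[0.51, 17.77]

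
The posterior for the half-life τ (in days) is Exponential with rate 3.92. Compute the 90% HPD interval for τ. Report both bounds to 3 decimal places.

[0.000, 0.587]

The exponential density is strictly decreasing on [0, ∞), so the HPD interval is anchored at 0: [0, q] with P(τ ≤ q) = 0.90.
q = −ln(1 − 0.90) / 3.92 = 2.3026 / 3.92 = 0.587.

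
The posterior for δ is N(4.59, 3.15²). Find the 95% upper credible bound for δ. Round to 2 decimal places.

Need U with P(δ ≤ U) = 0.95: U = 4.59 + z_{0.05}·3.15.
z = 1.645; U = 4.59 + 1.645 × 3.15 = 9.77.

9.77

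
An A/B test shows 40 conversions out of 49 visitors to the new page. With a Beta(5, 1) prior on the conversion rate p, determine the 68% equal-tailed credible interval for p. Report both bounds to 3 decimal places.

Posterior: Beta(5+40, 1+9) = Beta(45, 10).
Equal-tailed 68% interval: the 0.16 and 0.84 quantiles of Beta(45, 10).
Posterior mean ≈ 0.818, SD ≈ 0.052; a Normal approximation gives roughly [0.767, 0.869].
Exact: F⁻¹(0.16) = 0.767; F⁻¹(0.84) = 0.869.

[0.767, 0.869]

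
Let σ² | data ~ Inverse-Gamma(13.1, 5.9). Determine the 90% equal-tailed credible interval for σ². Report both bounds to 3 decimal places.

[0.302, 0.760]

Inverse-Gamma(13.1, 5.9) quantiles: F⁻¹(0.05) and F⁻¹(0.95).
Equivalently, 1/σ² ~ Gamma(13.1, rate = 5.9); invert its 0.95 and 0.05 quantiles.
Posterior mean ≈ 0.488, SD ≈ 0.146; a Normal approximation gives roughly [0.247, 0.728].
Exact: lower = 0.302; upper = 0.760.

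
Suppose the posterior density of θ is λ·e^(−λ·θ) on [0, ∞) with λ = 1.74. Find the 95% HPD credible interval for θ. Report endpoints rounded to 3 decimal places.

The exponential density is strictly decreasing on [0, ∞), so the HPD interval is anchored at 0: [0, q] with P(θ ≤ q) = 0.95.
q = −ln(1 − 0.95) / 1.74 = 2.9957 / 1.74 = 1.722.

[0.000, 1.722]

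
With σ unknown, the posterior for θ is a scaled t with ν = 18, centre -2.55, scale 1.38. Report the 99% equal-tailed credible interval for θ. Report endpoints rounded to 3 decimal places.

[-6.522, 1.422]

The t_18 distribution is symmetric; the 99% interval is -2.55 ± t·1.38 with t_{0.995,18} = 2.878.
Half-width: 2.878 × 1.38 = 3.972.
-2.55 − 3.972 = -6.522; -2.55 + 3.972 = 1.422.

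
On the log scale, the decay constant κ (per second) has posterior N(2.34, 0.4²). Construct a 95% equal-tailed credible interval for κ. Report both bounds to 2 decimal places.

[4.74, 22.74]

On the log scale the 95% interval is 2.34 ± 1.960 × 0.4 = [1.5560, 3.1240].
Exponentiate: [e^1.5560, e^3.1240] = [4.74, 22.74].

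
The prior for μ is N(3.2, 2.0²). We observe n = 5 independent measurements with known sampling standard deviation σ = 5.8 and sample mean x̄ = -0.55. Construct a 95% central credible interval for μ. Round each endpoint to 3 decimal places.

Posterior precision = 1/2.0² + 5/5.8² = 0.2500 + 0.1486 = 0.3986, so posterior SD = 1.5838.
Posterior mean = (3.2/2.0² + 5·-0.55/5.8²) / 0.3986 = 1.8018.
Interval: 1.8018 ± 1.960 × 1.5838 → [-1.302, 4.906].

[-1.302, 4.906]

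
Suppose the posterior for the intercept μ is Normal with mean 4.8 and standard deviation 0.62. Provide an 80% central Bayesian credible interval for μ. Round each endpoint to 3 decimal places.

[4.005, 5.595]

The posterior is symmetric, so the 80% equal-tailed interval is μ = 4.8 ± z·0.62 with z = 1.282.
Half-width: 1.282 × 0.62 = 0.795.
4.8 − 0.795 = 4.005; 4.8 + 0.795 = 5.595.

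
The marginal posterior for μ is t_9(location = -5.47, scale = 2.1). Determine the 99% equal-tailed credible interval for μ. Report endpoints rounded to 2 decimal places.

The t_9 distribution is symmetric; the 99% interval is -5.47 ± t·2.1 with t_{0.995,9} = 3.250.
Half-width: 3.250 × 2.1 = 6.82.
-5.47 − 6.82 = -12.29; -5.47 + 6.82 = 1.35.

[-12.29, 1.35]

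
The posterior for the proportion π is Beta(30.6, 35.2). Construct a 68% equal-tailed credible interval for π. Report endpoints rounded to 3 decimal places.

Posterior: Beta(30.6, 35.2).
Equal-tailed 68% interval: the 0.16 and 0.84 quantiles of Beta(30.6, 35.2).
Posterior mean ≈ 0.465, SD ≈ 0.061; a Normal approximation gives roughly [0.404, 0.526].
Exact: F⁻¹(0.16) = 0.404; F⁻¹(0.84) = 0.526.

[0.404, 0.526]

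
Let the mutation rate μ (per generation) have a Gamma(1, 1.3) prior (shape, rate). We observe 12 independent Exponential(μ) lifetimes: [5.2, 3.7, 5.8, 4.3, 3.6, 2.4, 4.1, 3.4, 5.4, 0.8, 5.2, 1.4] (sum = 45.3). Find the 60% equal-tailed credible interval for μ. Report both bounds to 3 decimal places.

[0.213, 0.341]

Posterior: Gamma(1+12, 1.3+45.3) = Gamma(13, 46.6) (shape, rate).
Equal-tailed 60% interval: Gamma(13, 46.6) quantiles at 0.2 and 0.8.
Posterior mean ≈ 0.279, SD ≈ 0.077; a Normal approximation gives roughly [0.214, 0.344].
Exact: lower = 0.213; upper = 0.341.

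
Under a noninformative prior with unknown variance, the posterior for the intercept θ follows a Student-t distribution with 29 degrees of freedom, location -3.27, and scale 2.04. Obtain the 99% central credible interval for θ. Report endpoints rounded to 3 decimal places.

The t_29 distribution is symmetric; the 99% interval is -3.27 ± t·2.04 with t_{0.995,29} = 2.756.
Half-width: 2.756 × 2.04 = 5.623.
-3.27 − 5.623 = -8.893; -3.27 + 5.623 = 2.353.

[-8.893, 2.353]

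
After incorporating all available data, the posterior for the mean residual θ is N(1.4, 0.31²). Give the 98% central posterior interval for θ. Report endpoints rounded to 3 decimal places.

The posterior is symmetric, so the 98% equal-tailed interval is θ = 1.4 ± z·0.31 with z = 2.326.
Half-width: 2.326 × 0.31 = 0.721.
1.4 − 0.721 = 0.679; 1.4 + 0.721 = 2.121.

[0.679, 2.121]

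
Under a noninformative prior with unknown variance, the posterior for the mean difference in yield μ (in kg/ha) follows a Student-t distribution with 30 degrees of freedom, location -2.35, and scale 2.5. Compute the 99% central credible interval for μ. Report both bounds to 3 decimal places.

[-9.225, 4.525]

The t_30 distribution is symmetric; the 99% interval is -2.35 ± t·2.5 with t_{0.995,30} = 2.750.
Half-width: 2.750 × 2.5 = 6.875.
-2.35 − 6.875 = -9.225; -2.35 + 6.875 = 4.525.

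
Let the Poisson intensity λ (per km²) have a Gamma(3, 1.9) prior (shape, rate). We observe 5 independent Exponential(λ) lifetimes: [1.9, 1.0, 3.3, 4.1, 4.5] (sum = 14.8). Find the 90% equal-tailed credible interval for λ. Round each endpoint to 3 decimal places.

[0.238, 0.787]

Posterior: Gamma(3+5, 1.9+14.8) = Gamma(8, 16.7) (shape, rate).
Equal-tailed 90% interval: Gamma(8, 16.7) quantiles at 0.05 and 0.95.
Posterior mean ≈ 0.479, SD ≈ 0.169; a Normal approximation gives roughly [0.200, 0.758].
Exact: lower = 0.238; upper = 0.787.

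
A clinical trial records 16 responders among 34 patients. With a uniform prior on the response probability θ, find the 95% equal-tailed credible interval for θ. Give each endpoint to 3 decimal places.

Posterior: Beta(1+16, 1+18) = Beta(17, 19).
Equal-tailed 95% interval: the 0.025 and 0.975 quantiles of Beta(17, 19).
Posterior mean ≈ 0.472, SD ≈ 0.082; a Normal approximation gives roughly [0.311, 0.633].
Exact: F⁻¹(0.025) = 0.314; F⁻¹(0.975) = 0.634.

[0.314, 0.634]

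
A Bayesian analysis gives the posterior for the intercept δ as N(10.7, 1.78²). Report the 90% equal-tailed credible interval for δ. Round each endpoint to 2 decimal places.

[7.77, 13.63]

The posterior is symmetric, so the 90% equal-tailed interval is δ = 10.7 ± z·1.78 with z = 1.645.
Half-width: 1.645 × 1.78 = 2.93.
10.7 − 2.93 = 7.77; 10.7 + 2.93 = 13.63.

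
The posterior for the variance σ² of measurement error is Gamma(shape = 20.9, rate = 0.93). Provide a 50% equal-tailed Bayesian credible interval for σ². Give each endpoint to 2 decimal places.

Posterior: Gamma(shape 20.9, rate 0.93).
Equal-tailed 50% interval: Gamma(20.9, 0.93) quantiles at 0.25 and 0.75.
Posterior mean ≈ 22.47, SD ≈ 4.92; a Normal approximation gives roughly [19.16, 25.79].
Exact: lower = 18.99; upper = 25.57.

[18.99, 25.57]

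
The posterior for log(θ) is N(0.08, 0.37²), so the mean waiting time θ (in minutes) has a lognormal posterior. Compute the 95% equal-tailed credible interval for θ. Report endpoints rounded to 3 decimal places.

[0.525, 2.237]

On the log scale the 95% interval is 0.08 ± 1.960 × 0.37 = [-0.6452, 0.8052].
Exponentiate: [e^-0.6452, e^0.8052] = [0.525, 2.237].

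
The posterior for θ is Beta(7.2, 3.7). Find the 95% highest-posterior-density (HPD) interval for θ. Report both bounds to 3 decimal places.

[0.394, 0.912]

The posterior is unimodal and skewed, so the HPD interval has equal density at both endpoints and is the shortest 95% interval.
Solving f(0.394) = f(0.912) with F(0.912) − F(0.394) = 0.95 gives [0.394, 0.912].
For comparison, the equal-tailed interval is [0.371, 0.895]; the HPD is narrower and shifted toward the mode.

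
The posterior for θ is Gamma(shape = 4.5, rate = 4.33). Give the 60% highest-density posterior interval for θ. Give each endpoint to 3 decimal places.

[0.491, 1.240]

The posterior is unimodal and skewed, so the HPD interval has equal density at both endpoints and is the shortest 60% interval.
Solving f(0.491) = f(1.240) with F(1.240) − F(0.491) = 0.60 gives [0.491, 1.240].
For comparison, the equal-tailed interval is [0.621, 1.414]; the HPD is narrower and shifted toward the mode.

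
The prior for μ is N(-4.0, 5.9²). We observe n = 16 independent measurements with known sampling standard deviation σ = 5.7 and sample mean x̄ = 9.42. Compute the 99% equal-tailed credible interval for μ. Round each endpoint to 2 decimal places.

[5.11, 12.25]

Posterior precision = 1/5.9² + 16/5.7² = 0.0287 + 0.4925 = 0.5212, so posterior SD = 1.3852.
Posterior mean = (-4.0/5.9² + 16·9.42/5.7²) / 0.5212 = 8.6803.
Interval: 8.6803 ± 2.576 × 1.3852 → [5.11, 12.25].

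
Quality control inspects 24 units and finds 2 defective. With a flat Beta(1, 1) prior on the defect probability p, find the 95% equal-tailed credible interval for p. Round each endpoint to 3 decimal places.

[0.025, 0.260]

Posterior: Beta(1+2, 1+22) = Beta(3, 23).
Equal-tailed 95% interval: the 0.025 and 0.975 quantiles of Beta(3, 23).
Posterior mean ≈ 0.115, SD ≈ 0.061; a Normal approximation gives roughly [-0.005, 0.236].
Exact: F⁻¹(0.025) = 0.025; F⁻¹(0.975) = 0.260.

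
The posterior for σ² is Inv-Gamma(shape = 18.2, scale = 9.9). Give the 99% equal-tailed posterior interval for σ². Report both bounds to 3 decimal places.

Inverse-Gamma(18.2, 9.9) quantiles: F⁻¹(0.005) and F⁻¹(0.995).
Equivalently, 1/σ² ~ Gamma(18.2, rate = 9.9); invert its 0.995 and 0.005 quantiles.
Posterior mean ≈ 0.576, SD ≈ 0.143; a Normal approximation gives roughly [0.207, 0.944].
Exact: lower = 0.319; upper = 1.090.

[0.319, 1.090]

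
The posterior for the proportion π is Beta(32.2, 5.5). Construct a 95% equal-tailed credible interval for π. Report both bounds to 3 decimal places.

Posterior: Beta(32.2, 5.5).
Equal-tailed 95% interval: the 0.025 and 0.975 quantiles of Beta(32.2, 5.5).
Posterior mean ≈ 0.854, SD ≈ 0.057; a Normal approximation gives roughly [0.743, 0.965].
Exact: F⁻¹(0.025) = 0.727; F⁻¹(0.975) = 0.946.

[0.727, 0.946]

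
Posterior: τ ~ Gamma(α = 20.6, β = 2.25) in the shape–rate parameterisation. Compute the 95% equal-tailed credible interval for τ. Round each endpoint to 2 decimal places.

[5.64, 13.51]

Posterior: Gamma(shape 20.6, rate 2.25).
Equal-tailed 95% interval: Gamma(20.6, 2.25) quantiles at 0.025 and 0.975.
Posterior mean ≈ 9.16, SD ≈ 2.02; a Normal approximation gives roughly [5.20, 13.11].
Exact: lower = 5.64; upper = 13.51.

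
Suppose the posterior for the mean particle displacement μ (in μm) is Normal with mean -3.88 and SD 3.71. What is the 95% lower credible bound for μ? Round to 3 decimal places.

-9.982

Need L with P(μ ≥ L) = 0.95: L = -3.88 − z_{0.05}·3.71.
z = 1.645; L = -3.88 − 1.645 × 3.71 = -9.982.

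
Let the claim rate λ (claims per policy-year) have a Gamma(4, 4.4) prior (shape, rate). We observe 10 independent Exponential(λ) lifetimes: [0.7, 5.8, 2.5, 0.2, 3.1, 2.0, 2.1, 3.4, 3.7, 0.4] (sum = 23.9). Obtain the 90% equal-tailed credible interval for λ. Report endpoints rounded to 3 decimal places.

[0.299, 0.730]

Posterior: Gamma(4+10, 4.4+23.9) = Gamma(14, 28.3) (shape, rate).
Equal-tailed 90% interval: Gamma(14, 28.3) quantiles at 0.05 and 0.95.
Posterior mean ≈ 0.495, SD ≈ 0.132; a Normal approximation gives roughly [0.277, 0.712].
Exact: lower = 0.299; upper = 0.730.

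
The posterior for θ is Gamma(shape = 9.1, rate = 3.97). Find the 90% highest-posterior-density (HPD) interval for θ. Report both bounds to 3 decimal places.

The posterior is unimodal and skewed, so the HPD interval has equal density at both endpoints and is the shortest 90% interval.
Solving f(1.069) = f(3.474) with F(3.474) − F(1.069) = 0.90 gives [1.069, 3.474].
For comparison, the equal-tailed interval is [1.201, 3.668]; the HPD is narrower and shifted toward the mode.

[1.069, 3.474]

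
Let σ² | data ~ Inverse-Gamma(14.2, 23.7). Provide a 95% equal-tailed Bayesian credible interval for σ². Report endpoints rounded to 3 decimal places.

[1.054, 3.038]

Inverse-Gamma(14.2, 23.7) quantiles: F⁻¹(0.025) and F⁻¹(0.975).
Equivalently, 1/σ² ~ Gamma(14.2, rate = 23.7); invert its 0.975 and 0.025 quantiles.
Posterior mean ≈ 1.795, SD ≈ 0.514; a Normal approximation gives roughly [0.788, 2.803].
Exact: lower = 1.054; upper = 3.038.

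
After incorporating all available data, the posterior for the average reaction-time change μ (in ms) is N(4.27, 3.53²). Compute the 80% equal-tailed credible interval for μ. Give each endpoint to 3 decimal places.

[-0.254, 8.794]

The posterior is symmetric, so the 80% equal-tailed interval is μ = 4.27 ± z·3.53 with z = 1.282.
Half-width: 1.282 × 3.53 = 4.524.
4.27 − 4.524 = -0.254; 4.27 + 4.524 = 8.794.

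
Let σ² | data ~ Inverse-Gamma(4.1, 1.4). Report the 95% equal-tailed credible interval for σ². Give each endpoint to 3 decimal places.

Inverse-Gamma(4.1, 1.4) quantiles: F⁻¹(0.025) and F⁻¹(0.975).
Equivalently, 1/σ² ~ Gamma(4.1, rate = 1.4); invert its 0.975 and 0.025 quantiles.
Posterior mean ≈ 0.452, SD ≈ 0.312; a Normal approximation gives roughly [-0.159, 1.062].
Exact: lower = 0.157; upper = 1.227.

[0.157, 1.227]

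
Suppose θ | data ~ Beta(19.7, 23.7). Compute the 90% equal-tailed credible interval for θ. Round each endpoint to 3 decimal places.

Posterior: Beta(19.7, 23.7).
Equal-tailed 90% interval: the 0.05 and 0.95 quantiles of Beta(19.7, 23.7).
Posterior mean ≈ 0.454, SD ≈ 0.075; a Normal approximation gives roughly [0.331, 0.577].
Exact: F⁻¹(0.05) = 0.332; F⁻¹(0.95) = 0.578.

[0.332, 0.578]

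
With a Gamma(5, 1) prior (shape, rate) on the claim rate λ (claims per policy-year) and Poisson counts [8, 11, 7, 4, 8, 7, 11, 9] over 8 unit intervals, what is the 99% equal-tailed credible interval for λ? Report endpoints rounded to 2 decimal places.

[5.59, 10.38]

Posterior: Gamma(5+65, 1+8) = Gamma(70, 9) (shape, rate).
Equal-tailed 99% interval: Gamma(70, 9) quantiles at 0.005 and 0.995.
Posterior mean ≈ 7.78, SD ≈ 0.93; a Normal approximation gives roughly [5.38, 10.17].
Exact: lower = 5.59; upper = 10.38.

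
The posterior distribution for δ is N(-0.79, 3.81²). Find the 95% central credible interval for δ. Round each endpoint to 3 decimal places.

[-8.257, 6.677]

The posterior is symmetric, so the 95% equal-tailed interval is δ = -0.79 ± z·3.81 with z = 1.960.
Half-width: 1.960 × 3.81 = 7.467.
-0.79 − 7.467 = -8.257; -0.79 + 7.467 = 6.677.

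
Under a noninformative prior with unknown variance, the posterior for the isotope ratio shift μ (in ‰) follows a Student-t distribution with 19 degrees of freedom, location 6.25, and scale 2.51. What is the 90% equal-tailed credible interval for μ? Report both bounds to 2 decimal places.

[1.91, 10.59]

The t_19 distribution is symmetric; the 90% interval is 6.25 ± t·2.51 with t_{0.95,19} = 1.729.
Half-width: 1.729 × 2.51 = 4.34.
6.25 − 4.34 = 1.91; 6.25 + 4.34 = 10.59.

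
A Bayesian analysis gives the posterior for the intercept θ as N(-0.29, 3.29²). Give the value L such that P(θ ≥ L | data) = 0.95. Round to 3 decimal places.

Need L with P(θ ≥ L) = 0.95: L = -0.29 − z_{0.05}·3.29.
z = 1.645; L = -0.29 − 1.645 × 3.29 = -5.702.

-5.702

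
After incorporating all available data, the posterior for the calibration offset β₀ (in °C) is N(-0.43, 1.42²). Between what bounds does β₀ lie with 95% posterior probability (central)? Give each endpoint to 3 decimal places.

[-3.213, 2.353]

The posterior is symmetric, so the 95% equal-tailed interval is β₀ = -0.43 ± z·1.42 with z = 1.960.
Half-width: 1.960 × 1.42 = 2.783.
-0.43 − 2.783 = -3.213; -0.43 + 2.783 = 2.353.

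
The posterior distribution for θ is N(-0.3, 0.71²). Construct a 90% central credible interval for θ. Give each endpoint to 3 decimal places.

The posterior is symmetric, so the 90% equal-tailed interval is θ = -0.3 ± z·0.71 with z = 1.645.
Half-width: 1.645 × 0.71 = 1.168.
-0.3 − 1.168 = -1.468; -0.3 + 1.168 = 0.868.

[-1.468, 0.868]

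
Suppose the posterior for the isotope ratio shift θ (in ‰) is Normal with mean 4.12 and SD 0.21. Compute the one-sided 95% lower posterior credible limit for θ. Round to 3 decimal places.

Need L with P(θ ≥ L) = 0.95: L = 4.12 − z_{0.05}·0.21.
z = 1.645; L = 4.12 − 1.645 × 0.21 = 3.775.

3.775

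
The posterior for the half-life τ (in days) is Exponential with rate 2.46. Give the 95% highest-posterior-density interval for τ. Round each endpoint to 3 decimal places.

[0.000, 1.218]

The exponential density is strictly decreasing on [0, ∞), so the HPD interval is anchored at 0: [0, q] with P(τ ≤ q) = 0.95.
q = −ln(1 − 0.95) / 2.46 = 2.9957 / 2.46 = 1.218.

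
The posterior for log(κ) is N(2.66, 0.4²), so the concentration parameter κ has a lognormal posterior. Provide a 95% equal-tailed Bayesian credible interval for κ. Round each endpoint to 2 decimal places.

On the log scale the 95% interval is 2.66 ± 1.960 × 0.4 = [1.8760, 3.4440].
Exponentiate: [e^1.8760, e^3.4440] = [6.53, 31.31].

[6.53, 31.31]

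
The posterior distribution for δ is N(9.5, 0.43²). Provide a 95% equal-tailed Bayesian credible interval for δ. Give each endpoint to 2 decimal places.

[8.66, 10.34]

The posterior is symmetric, so the 95% equal-tailed interval is δ = 9.5 ± z·0.43 with z = 1.960.
Half-width: 1.960 × 0.43 = 0.84.
9.5 − 0.84 = 8.66; 9.5 + 0.84 = 10.34.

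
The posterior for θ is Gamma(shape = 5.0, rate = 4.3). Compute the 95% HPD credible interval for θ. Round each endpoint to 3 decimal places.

[0.281, 2.193]

The posterior is unimodal and skewed, so the HPD interval has equal density at both endpoints and is the shortest 95% interval.
Solving f(0.281) = f(2.193) with F(2.193) − F(0.281) = 0.95 gives [0.281, 2.193].
For comparison, the equal-tailed interval is [0.378, 2.382]; the HPD is narrower and shifted toward the mode.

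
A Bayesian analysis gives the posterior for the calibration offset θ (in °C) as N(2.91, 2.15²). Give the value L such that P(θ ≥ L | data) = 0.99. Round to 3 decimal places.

Need L with P(θ ≥ L) = 0.99: L = 2.91 − z_{0.01}·2.15.
z = 2.326; L = 2.91 − 2.326 × 2.15 = -2.092.

-2.092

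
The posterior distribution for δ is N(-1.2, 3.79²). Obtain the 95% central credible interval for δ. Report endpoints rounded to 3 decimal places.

[-8.628, 6.228]

The posterior is symmetric, so the 95% equal-tailed interval is δ = -1.2 ± z·3.79 with z = 1.960.
Half-width: 1.960 × 3.79 = 7.428.
-1.2 − 7.428 = -8.628; -1.2 + 7.428 = 6.228.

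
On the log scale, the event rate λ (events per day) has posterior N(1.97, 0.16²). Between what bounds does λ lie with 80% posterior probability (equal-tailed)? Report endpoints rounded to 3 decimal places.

On the log scale the 80% interval is 1.97 ± 1.282 × 0.16 = [1.7650, 2.1750].
Exponentiate: [e^1.7650, e^2.1750] = [5.841, 8.803].

[5.841, 8.803]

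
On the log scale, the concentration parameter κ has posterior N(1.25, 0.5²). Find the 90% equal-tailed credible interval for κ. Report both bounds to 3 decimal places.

On the log scale the 90% interval is 1.25 ± 1.645 × 0.5 = [0.4276, 2.0724].
Exponentiate: [e^0.4276, e^2.0724] = [1.534, 7.944].

[1.534, 7.944]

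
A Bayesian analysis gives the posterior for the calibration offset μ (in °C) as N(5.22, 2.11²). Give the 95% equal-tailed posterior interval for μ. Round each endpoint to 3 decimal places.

The posterior is symmetric, so the 95% equal-tailed interval is μ = 5.22 ± z·2.11 with z = 1.960.
Half-width: 1.960 × 2.11 = 4.136.
5.22 − 4.136 = 1.084; 5.22 + 4.136 = 9.356.

[1.084, 9.356]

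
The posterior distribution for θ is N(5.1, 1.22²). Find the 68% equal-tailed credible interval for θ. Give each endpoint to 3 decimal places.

The posterior is symmetric, so the 68% equal-tailed interval is θ = 5.1 ± z·1.22 with z = 0.994.
Half-width: 0.994 × 1.22 = 1.213.
5.1 − 1.213 = 3.887; 5.1 + 1.213 = 6.313.

[3.887, 6.313]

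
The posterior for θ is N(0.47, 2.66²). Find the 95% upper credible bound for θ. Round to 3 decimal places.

Need U with P(θ ≤ U) = 0.95: U = 0.47 + z_{0.05}·2.66.
z = 1.645; U = 0.47 + 1.645 × 2.66 = 4.845.

4.845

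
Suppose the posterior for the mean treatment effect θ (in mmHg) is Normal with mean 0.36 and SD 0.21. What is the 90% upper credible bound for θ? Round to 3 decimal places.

0.629

Need U with P(θ ≤ U) = 0.90: U = 0.36 + z_{0.1}·0.21.
z = 1.282; U = 0.36 + 1.282 × 0.21 = 0.629.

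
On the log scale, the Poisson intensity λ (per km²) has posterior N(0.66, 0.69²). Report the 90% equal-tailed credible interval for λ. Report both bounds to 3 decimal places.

On the log scale the 90% interval is 0.66 ± 1.645 × 0.69 = [-0.4749, 1.7949].
Exponentiate: [e^-0.4749, e^1.7949] = [0.622, 6.019].

[0.622, 6.019]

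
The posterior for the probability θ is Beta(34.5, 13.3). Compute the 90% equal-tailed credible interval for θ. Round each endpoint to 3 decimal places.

[0.611, 0.822]

Posterior: Beta(34.5, 13.3).
Equal-tailed 90% interval: the 0.05 and 0.95 quantiles of Beta(34.5, 13.3).
Posterior mean ≈ 0.722, SD ≈ 0.064; a Normal approximation gives roughly [0.616, 0.827].
Exact: F⁻¹(0.05) = 0.611; F⁻¹(0.95) = 0.822.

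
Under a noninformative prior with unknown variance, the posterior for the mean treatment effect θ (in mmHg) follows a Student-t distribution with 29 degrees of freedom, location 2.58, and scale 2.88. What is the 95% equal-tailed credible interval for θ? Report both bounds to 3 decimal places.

The t_29 distribution is symmetric; the 95% interval is 2.58 ± t·2.88 with t_{0.975,29} = 2.045.
Half-width: 2.045 × 2.88 = 5.890.
2.58 − 5.890 = -3.310; 2.58 + 5.890 = 8.470.

[-3.310, 8.470]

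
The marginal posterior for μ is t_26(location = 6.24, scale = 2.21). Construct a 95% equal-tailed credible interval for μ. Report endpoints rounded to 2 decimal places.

[1.70, 10.78]

The t_26 distribution is symmetric; the 95% interval is 6.24 ± t·2.21 with t_{0.975,26} = 2.056.
Half-width: 2.056 × 2.21 = 4.54.
6.24 − 4.54 = 1.70; 6.24 + 4.54 = 10.78.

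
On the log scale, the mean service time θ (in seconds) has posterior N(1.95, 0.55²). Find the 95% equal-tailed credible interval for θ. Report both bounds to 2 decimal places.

On the log scale the 95% interval is 1.95 ± 1.960 × 0.55 = [0.8720, 3.0280].
Exponentiate: [e^0.8720, e^3.0280] = [2.39, 20.66].

[2.39, 20.66]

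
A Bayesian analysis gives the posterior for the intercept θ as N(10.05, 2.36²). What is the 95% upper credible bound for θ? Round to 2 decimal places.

13.93

Need U with P(θ ≤ U) = 0.95: U = 10.05 + z_{0.05}·2.36.
z = 1.645; U = 10.05 + 1.645 × 2.36 = 13.93.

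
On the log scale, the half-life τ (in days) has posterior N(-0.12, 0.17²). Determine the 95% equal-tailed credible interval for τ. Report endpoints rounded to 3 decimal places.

[0.636, 1.238]

On the log scale the 95% interval is -0.12 ± 1.960 × 0.17 = [-0.4532, 0.2132].
Exponentiate: [e^-0.4532, e^0.2132] = [0.636, 1.238].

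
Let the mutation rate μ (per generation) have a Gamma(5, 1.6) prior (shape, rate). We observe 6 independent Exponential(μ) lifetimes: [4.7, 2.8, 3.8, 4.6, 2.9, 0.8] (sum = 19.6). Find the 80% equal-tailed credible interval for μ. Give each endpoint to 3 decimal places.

Posterior: Gamma(5+6, 1.6+19.6) = Gamma(11, 21.2) (shape, rate).
Equal-tailed 80% interval: Gamma(11, 21.2) quantiles at 0.1 and 0.9.
Posterior mean ≈ 0.519, SD ≈ 0.156; a Normal approximation gives roughly [0.318, 0.719].
Exact: lower = 0.331; upper = 0.727.

[0.331, 0.727]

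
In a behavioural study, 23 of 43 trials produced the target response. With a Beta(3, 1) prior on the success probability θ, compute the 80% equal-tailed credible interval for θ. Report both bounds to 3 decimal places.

Posterior: Beta(3+23, 1+20) = Beta(26, 21).
Equal-tailed 80% interval: the 0.1 and 0.9 quantiles of Beta(26, 21).
Posterior mean ≈ 0.553, SD ≈ 0.072; a Normal approximation gives roughly [0.461, 0.645].
Exact: F⁻¹(0.1) = 0.460; F⁻¹(0.9) = 0.645.

[0.460, 0.645]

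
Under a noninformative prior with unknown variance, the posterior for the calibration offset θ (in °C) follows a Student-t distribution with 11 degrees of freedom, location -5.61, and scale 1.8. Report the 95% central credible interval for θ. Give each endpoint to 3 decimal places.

The t_11 distribution is symmetric; the 95% interval is -5.61 ± t·1.8 with t_{0.975,11} = 2.201.
Half-width: 2.201 × 1.8 = 3.962.
-5.61 − 3.962 = -9.572; -5.61 + 3.962 = -1.648.

[-9.572, -1.648]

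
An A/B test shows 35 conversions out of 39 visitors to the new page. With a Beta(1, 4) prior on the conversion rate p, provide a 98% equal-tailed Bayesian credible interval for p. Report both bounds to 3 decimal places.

[0.666, 0.929]

Posterior: Beta(1+35, 4+4) = Beta(36, 8).
Equal-tailed 98% interval: the 0.01 and 0.99 quantiles of Beta(36, 8).
Posterior mean ≈ 0.818, SD ≈ 0.057; a Normal approximation gives roughly [0.684, 0.952].
Exact: F⁻¹(0.01) = 0.666; F⁻¹(0.99) = 0.929.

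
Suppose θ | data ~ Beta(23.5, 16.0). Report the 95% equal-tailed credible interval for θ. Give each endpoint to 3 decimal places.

[0.440, 0.741]

Posterior: Beta(23.5, 16.0).
Equal-tailed 95% interval: the 0.025 and 0.975 quantiles of Beta(23.5, 16.0).
Posterior mean ≈ 0.595, SD ≈ 0.077; a Normal approximation gives roughly [0.444, 0.746].
Exact: F⁻¹(0.025) = 0.440; F⁻¹(0.975) = 0.741.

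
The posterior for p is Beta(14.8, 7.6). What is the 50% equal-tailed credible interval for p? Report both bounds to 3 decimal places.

[0.596, 0.731]

Posterior: Beta(14.8, 7.6).
Equal-tailed 50% interval: the 0.25 and 0.75 quantiles of Beta(14.8, 7.6).
Posterior mean ≈ 0.661, SD ≈ 0.098; a Normal approximation gives roughly [0.595, 0.727].
Exact: F⁻¹(0.25) = 0.596; F⁻¹(0.75) = 0.731.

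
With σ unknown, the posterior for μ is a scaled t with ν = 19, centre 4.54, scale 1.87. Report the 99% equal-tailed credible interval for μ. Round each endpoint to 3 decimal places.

[-0.810, 9.890]

The t_19 distribution is symmetric; the 99% interval is 4.54 ± t·1.87 with t_{0.995,19} = 2.861.
Half-width: 2.861 × 1.87 = 5.350.
4.54 − 5.350 = -0.810; 4.54 + 5.350 = 9.890.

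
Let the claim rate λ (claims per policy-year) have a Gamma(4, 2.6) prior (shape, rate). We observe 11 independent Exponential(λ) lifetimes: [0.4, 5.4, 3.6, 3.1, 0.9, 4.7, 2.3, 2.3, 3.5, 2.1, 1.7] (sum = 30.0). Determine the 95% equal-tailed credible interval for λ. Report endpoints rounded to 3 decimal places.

[0.258, 0.721]

Posterior: Gamma(4+11, 2.6+30.0) = Gamma(15, 32.6) (shape, rate).
Equal-tailed 95% interval: Gamma(15, 32.6) quantiles at 0.025 and 0.975.
Posterior mean ≈ 0.460, SD ≈ 0.119; a Normal approximation gives roughly [0.227, 0.693].
Exact: lower = 0.258; upper = 0.721.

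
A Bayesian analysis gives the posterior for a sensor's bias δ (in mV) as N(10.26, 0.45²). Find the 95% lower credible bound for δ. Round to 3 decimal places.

9.520

Need L with P(δ ≥ L) = 0.95: L = 10.26 − z_{0.05}·0.45.
z = 1.645; L = 10.26 − 1.645 × 0.45 = 9.520.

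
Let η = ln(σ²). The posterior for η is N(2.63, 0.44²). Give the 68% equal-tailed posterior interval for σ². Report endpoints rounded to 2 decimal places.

[8.96, 21.49]

On the log scale the 68% interval is 2.63 ± 0.994 × 0.44 = [2.1924, 3.0676].
Exponentiate: [e^2.1924, e^3.0676] = [8.96, 21.49].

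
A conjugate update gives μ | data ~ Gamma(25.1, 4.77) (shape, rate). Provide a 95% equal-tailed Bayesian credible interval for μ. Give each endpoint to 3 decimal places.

[3.409, 7.511]

Posterior: Gamma(shape 25.1, rate 4.77).
Equal-tailed 95% interval: Gamma(25.1, 4.77) quantiles at 0.025 and 0.975.
Posterior mean ≈ 5.262, SD ≈ 1.050; a Normal approximation gives roughly [3.203, 7.321].
Exact: lower = 3.409; upper = 7.511.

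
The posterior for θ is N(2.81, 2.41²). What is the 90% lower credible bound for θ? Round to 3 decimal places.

-0.279

Need L with P(θ ≥ L) = 0.90: L = 2.81 − z_{0.1}·2.41.
z = 1.282; L = 2.81 − 1.282 × 2.41 = -0.279.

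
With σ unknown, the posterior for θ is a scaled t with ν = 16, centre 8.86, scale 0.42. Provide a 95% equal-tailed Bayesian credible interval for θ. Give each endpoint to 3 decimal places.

The t_16 distribution is symmetric; the 95% interval is 8.86 ± t·0.42 with t_{0.975,16} = 2.120.
Half-width: 2.120 × 0.42 = 0.890.
8.86 − 0.890 = 7.970; 8.86 + 0.890 = 9.750.

[7.970, 9.750]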